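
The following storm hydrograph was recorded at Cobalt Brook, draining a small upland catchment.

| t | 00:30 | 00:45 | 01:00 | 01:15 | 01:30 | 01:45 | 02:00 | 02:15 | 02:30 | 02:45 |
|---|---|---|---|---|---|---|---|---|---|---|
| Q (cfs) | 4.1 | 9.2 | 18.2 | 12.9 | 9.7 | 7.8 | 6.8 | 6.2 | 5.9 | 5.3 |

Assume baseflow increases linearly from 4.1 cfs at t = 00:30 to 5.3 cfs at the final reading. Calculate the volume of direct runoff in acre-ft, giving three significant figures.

V ≈ 0.808 acre-ft

Direct-runoff ordinates (Q − Q_b): 0.00, 4.97, 13.83, 8.40, 5.07, 3.03, 1.90, 1.17, 0.73, 0.00 cfs.
ΣQ_DR = 39.10 cfs.
With Δt = 0.25 h = 900 s, V = ΣQ_DR · Δt = 39.10 × 900 = 35200 ft³ = 0.808 acre-ft.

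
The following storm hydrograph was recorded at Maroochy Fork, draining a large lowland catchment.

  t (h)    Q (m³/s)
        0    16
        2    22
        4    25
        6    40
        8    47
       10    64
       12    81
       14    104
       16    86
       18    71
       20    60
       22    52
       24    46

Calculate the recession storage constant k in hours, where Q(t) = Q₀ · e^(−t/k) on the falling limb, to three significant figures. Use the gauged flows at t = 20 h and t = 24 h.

On the falling limb, Q drops from 60 to 46 m³/s between t = 20 h and t = 24 h (Δt = 4 h).
k = −Δt / ln(Q₂/Q₁) = −4 / ln(46/60) = 15.1 h.

k ≈ 15.1 h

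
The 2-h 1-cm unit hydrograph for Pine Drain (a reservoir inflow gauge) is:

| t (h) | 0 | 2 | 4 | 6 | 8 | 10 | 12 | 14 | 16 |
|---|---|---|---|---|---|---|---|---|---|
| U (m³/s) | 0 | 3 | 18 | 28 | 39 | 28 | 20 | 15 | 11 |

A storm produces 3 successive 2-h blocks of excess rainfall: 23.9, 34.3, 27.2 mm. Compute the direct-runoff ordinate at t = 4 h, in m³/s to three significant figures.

Q ≈ 53.3 m³/s

By discrete convolution, Q_j = Σ (P_i / 10 mm) · U_{j−i}.
At t = 4 h (j=2): Q = (23.9/10)·18 + (34.3/10)·3 + (27.2/10)·0 = 53.3 m³/s.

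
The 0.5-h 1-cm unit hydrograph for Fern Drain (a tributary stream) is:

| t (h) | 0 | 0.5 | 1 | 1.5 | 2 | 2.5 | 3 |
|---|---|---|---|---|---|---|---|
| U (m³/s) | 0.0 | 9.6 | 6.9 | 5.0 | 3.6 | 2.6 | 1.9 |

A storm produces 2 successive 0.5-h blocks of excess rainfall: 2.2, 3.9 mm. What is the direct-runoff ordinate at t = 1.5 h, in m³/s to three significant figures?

By discrete convolution, Q_j = Σ (P_i / 10 mm) · U_{j−i}.
At t = 1.5 h (j=3): Q = (2.2/10)·5.0 + (3.9/10)·6.9 = 3.79 m³/s.

Q ≈ 3.79 m³/s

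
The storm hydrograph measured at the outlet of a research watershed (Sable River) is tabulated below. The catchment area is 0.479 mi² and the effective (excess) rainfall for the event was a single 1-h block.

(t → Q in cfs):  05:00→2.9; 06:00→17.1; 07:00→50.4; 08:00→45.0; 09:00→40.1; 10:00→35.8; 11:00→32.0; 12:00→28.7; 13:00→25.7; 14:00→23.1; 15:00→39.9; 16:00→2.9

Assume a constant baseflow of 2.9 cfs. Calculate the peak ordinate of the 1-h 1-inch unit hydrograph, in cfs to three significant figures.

Direct runoff: 0.0, 14.2, 47.5, 42.1, 37.2, 32.9, 29.1, 25.8, 22.8, 20.2, 37.0, 0.0 cfs; ΣQ_DR = 308.8 cfs, peak = 47.5 cfs.
Runoff depth d = ΣQ_DR·Δt / A = 308.8 × 3600 / (0.479 mi²) = 0.9990 in.
The 1-inch UH is the DRH scaled by (1 in)/d, so U_p = 47.5 × 1/0.9990 = 47.5 cfs.

U_p ≈ 47.5 cfs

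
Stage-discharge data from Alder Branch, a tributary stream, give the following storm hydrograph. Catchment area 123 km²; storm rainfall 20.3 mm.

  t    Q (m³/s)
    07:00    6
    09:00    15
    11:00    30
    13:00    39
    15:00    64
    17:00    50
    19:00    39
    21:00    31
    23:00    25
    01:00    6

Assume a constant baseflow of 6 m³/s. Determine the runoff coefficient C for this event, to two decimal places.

C ≈ 0.71

ΣQ_DR = 245.0 m³/s; V = ΣQ_DR·Δt = 1.764 × 10^6 m³.
Runoff depth d = V / A = 14.34 mm.
C = d / P = 14.34 / 20.3 = 0.71.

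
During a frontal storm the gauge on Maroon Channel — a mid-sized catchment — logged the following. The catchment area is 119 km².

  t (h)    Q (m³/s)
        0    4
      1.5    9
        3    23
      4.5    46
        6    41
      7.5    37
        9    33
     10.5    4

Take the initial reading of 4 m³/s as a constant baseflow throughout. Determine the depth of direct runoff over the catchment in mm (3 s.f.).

Direct runoff: 0.0, 5.0, 19.0, 42.0, 37.0, 33.0, 29.0, 0.0 m³/s; ΣQ_DR = 165.0 m³/s.
V = ΣQ_DR · Δt = 165.0 × 5400 s = 8.910 × 10^5 m³.
Over A = 119 km², depth = V / A = 7.49 mm.

d ≈ 7.49 mm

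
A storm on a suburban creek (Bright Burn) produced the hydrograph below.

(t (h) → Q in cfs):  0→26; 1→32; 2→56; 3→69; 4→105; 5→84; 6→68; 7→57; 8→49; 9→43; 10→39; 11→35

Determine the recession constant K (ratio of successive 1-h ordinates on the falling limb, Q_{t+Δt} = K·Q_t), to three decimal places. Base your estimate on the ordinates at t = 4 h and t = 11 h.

Using the recession-limb readings at t = 4 h and t = 11 h: Q falls from 105 to 35 cfs over 7 intervals.
K = (Q₂/Q₁)^(1/7) = (35/105)^(1/7) = 0.855.

K ≈ 0.855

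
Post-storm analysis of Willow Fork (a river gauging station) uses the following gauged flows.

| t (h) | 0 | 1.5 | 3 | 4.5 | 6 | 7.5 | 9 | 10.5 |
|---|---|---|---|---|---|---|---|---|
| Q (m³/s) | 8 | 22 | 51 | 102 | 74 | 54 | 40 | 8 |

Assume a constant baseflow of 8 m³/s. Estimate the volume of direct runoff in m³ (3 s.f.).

V ≈ 1.59 × 10^6 m³

Direct-runoff ordinates (Q − Q_b): 0.0, 14.0, 43.0, 94.0, 66.0, 46.0, 32.0, 0.0 m³/s.
ΣQ_DR = 295.0 m³/s.
With Δt = 1.5 h = 5400 s, V = ΣQ_DR · Δt = 295.0 × 5400 = 1.59 × 10^6 m³.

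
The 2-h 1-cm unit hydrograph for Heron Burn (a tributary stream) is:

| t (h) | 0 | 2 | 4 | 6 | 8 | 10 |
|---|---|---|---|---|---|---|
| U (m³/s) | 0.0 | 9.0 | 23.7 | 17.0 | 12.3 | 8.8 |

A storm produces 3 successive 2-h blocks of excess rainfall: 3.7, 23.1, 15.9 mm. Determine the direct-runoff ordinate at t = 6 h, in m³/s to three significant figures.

Q ≈ 75.3 m³/s

By discrete convolution, Q_j = Σ (P_i / 10 mm) · U_{j−i}.
At t = 6 h (j=3): Q = (3.7/10)·17.0 + (23.1/10)·23.7 + (15.9/10)·9.0 = 75.3 m³/s.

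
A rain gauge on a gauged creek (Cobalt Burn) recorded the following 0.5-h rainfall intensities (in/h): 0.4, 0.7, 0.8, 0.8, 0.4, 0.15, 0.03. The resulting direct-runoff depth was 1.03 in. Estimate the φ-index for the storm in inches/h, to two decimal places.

φ ≈ 0.21 in/h

Only the 5 blocks with intensity above φ contribute runoff: 0.4, 0.7, 0.8, 0.8, 0.4 in/h.
Σ(I−φ)·Δt = d  ⇒  (0.4+0.7+0.8+0.8+0.4 − 5φ)·0.5 = 1.03
φ = (3.100 − 1.03/0.5) / 5 = 0.21 in/h.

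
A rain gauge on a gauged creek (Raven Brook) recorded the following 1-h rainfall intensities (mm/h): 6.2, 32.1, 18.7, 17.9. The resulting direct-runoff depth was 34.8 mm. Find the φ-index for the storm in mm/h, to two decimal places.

φ ≈ 11.30 mm/h

Only the 3 blocks with intensity above φ contribute runoff: 32.1, 18.7, 17.9 mm/h.
Σ(I−φ)·Δt = d  ⇒  (32.1+18.7+17.9 − 3φ)·1 = 34.8
φ = (68.70 − 34.8/1) / 3 = 11.30 mm/h.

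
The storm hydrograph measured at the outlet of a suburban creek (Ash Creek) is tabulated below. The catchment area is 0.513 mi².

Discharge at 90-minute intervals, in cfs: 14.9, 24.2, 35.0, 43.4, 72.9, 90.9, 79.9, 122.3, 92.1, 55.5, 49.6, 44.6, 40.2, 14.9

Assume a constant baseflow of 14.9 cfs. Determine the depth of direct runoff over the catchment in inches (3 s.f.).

Direct runoff: 0.0, 9.3, 20.1, 28.5, 58.0, 76.0, 65.0, 107.4, 77.2, 40.6, 34.7, 29.7, 25.3, 0.0 cfs; ΣQ_DR = 571.8 cfs.
V = ΣQ_DR · Δt = 571.8 × 5400 s = 3.088 × 10^6 ft³.
Over A = 0.513 mi², depth = V / A = 2.59 in.

d ≈ 2.59 in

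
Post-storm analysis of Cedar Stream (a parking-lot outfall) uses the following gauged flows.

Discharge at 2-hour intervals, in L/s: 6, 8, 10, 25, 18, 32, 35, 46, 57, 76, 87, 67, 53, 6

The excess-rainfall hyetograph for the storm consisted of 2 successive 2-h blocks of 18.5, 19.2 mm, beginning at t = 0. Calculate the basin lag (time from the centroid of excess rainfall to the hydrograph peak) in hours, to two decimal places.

t_L ≈ 17.98 h

Centroid of excess rainfall: t_c = Σ P_i·t̄_i / ΣP_i = 2.0186 h (block centres at 1, 3 h).
Hydrograph peak occurs at t = 20 h, so basin lag t_L = 20 − 2.0186 = 17.98 h.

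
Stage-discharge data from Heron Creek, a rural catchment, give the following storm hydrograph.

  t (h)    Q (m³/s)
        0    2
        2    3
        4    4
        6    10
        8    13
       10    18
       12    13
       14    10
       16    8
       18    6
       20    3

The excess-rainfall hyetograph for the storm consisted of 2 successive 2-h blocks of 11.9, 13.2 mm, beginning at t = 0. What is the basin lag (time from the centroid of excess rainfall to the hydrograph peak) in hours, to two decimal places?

Centroid of excess rainfall: t_c = Σ P_i·t̄_i / ΣP_i = 2.0518 h (block centres at 1, 3 h).
Hydrograph peak occurs at t = 10 h, so basin lag t_L = 10 − 2.0518 = 7.95 h.

t_L ≈ 7.95 h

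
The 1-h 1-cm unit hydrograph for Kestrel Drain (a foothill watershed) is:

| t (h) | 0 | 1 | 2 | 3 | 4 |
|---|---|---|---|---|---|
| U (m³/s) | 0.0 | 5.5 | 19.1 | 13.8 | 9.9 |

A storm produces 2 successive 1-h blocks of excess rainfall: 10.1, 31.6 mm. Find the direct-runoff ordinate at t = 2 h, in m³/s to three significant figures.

Q ≈ 36.7 m³/s

By discrete convolution, Q_j = Σ (P_i / 10 mm) · U_{j−i}.
At t = 2 h (j=2): Q = (10.1/10)·19.1 + (31.6/10)·5.5 = 36.7 m³/s.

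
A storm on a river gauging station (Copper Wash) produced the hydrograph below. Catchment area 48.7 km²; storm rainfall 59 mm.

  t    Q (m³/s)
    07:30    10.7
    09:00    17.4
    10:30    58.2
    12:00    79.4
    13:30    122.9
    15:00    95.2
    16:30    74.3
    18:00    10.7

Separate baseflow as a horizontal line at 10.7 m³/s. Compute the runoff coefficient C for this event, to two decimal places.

ΣQ_DR = 383.2 m³/s; V = ΣQ_DR·Δt = 2.069 × 10^6 m³.
Runoff depth d = V / A = 42.49 mm.
C = d / P = 42.49 / 59 = 0.72.

C ≈ 0.72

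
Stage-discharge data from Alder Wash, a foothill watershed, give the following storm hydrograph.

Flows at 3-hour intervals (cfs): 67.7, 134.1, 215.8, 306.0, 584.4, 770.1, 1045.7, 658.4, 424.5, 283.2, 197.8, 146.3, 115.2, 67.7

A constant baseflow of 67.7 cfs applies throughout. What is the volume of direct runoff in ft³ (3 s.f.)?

Direct-runoff ordinates (Q − Q_b): 0.0, 66.4, 148.1, 238.3, 516.7, 702.4, 978.0, 590.7, 356.8, 215.5, 130.1, 78.6, 47.5, 0.0 cfs.
ΣQ_DR = 4069 cfs.
With Δt = 3 h = 10800 s, V = ΣQ_DR · Δt = 4069 × 10800 = 4.39 × 10^7 ft³.

V ≈ 4.39 × 10^7 ft³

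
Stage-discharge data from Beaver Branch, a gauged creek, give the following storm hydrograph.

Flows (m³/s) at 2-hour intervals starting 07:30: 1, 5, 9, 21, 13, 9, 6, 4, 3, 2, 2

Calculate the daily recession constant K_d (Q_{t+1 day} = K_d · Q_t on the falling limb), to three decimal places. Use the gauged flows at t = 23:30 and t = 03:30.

Between t = 23:30 and t = 03:30 the flow falls from 3 to 2 m³/s over 2×2 h = 4 h.
Per-interval ratio K = (2/3)^(1/2) = 0.8165; K_d = K^(24/2) = 0.088.

K_d ≈ 0.088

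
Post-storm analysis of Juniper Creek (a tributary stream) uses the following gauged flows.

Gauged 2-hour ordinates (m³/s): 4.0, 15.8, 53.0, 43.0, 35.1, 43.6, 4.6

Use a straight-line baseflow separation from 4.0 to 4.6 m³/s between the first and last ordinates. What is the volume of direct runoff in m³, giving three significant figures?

Direct-runoff ordinates (Q − Q_b): 0.00, 11.70, 48.80, 38.70, 30.70, 39.10, 0.00 m³/s.
ΣQ_DR = 169.0 m³/s.
With Δt = 2 h = 7200 s, V = ΣQ_DR · Δt = 169.0 × 7200 = 1.22 × 10^6 m³.

V ≈ 1.22 × 10^6 m³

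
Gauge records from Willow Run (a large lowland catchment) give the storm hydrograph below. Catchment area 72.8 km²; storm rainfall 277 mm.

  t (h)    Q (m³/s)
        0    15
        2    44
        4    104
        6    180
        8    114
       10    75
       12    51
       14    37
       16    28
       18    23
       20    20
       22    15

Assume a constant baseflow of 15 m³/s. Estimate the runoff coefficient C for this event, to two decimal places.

C ≈ 0.19

ΣQ_DR = 526.0 m³/s; V = ΣQ_DR·Δt = 3.787 × 10^6 m³.
Runoff depth d = V / A = 52.02 mm.
C = d / P = 52.02 / 277 = 0.19.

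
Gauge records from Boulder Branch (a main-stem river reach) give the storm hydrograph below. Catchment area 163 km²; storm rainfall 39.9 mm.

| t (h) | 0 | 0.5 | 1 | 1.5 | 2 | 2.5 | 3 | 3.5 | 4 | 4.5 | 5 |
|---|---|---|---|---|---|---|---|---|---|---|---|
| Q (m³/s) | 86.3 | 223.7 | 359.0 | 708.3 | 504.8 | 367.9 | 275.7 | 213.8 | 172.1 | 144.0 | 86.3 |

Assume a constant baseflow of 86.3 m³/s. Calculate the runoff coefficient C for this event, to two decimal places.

C ≈ 0.61

ΣQ_DR = 2193 m³/s; V = ΣQ_DR·Δt = 3.947 × 10^6 m³.
Runoff depth d = V / A = 24.21 mm.
C = d / P = 24.21 / 39.9 = 0.61.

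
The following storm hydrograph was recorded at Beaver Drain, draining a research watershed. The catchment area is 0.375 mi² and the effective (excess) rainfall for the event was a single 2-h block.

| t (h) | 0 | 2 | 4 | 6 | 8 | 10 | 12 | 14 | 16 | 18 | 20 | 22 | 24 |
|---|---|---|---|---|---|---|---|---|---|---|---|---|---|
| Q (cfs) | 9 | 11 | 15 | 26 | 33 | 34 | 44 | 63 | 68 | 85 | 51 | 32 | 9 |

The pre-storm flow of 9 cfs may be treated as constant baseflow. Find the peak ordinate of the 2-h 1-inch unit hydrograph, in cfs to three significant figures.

Direct runoff: 0.0, 2.0, 6.0, 17.0, 24.0, 25.0, 35.0, 54.0, 59.0, 76.0, 42.0, 23.0, 0.0 cfs; ΣQ_DR = 363.0 cfs, peak = 76.0 cfs.
Runoff depth d = ΣQ_DR·Δt / A = 363.0 × 7200 / (0.375 mi²) = 3.000 in.
The 1-inch UH is the DRH scaled by (1 in)/d, so U_p = 76.0 × 1/3.000 = 25.3 cfs.

U_p ≈ 25.3 cfs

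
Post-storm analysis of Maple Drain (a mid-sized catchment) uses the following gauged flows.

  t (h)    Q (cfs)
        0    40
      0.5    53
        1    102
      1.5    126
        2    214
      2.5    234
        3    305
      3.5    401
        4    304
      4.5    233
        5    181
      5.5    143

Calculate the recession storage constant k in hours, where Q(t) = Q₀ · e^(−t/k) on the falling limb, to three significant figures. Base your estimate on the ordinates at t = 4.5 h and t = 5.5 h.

On the falling limb, Q drops from 233 to 143 cfs between t = 4.5 h and t = 5.5 h (Δt = 1 h).
k = −Δt / ln(Q₂/Q₁) = −1 / ln(143/233) = 2.05 h.

k ≈ 2.05 h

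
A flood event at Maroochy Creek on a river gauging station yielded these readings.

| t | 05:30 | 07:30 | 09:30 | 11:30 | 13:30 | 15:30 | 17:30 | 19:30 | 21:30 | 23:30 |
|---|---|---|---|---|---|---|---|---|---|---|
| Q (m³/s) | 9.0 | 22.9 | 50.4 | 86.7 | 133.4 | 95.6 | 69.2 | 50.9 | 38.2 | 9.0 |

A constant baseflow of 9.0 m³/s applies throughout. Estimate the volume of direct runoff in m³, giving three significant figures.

Direct-runoff ordinates (Q − Q_b): 0.0, 13.9, 41.4, 77.7, 124.4, 86.6, 60.2, 41.9, 29.2, 0.0 m³/s.
ΣQ_DR = 475.3 m³/s.
With Δt = 2 h = 7200 s, V = ΣQ_DR · Δt = 475.3 × 7200 = 3.42 × 10^6 m³.

V ≈ 3.42 × 10^6 m³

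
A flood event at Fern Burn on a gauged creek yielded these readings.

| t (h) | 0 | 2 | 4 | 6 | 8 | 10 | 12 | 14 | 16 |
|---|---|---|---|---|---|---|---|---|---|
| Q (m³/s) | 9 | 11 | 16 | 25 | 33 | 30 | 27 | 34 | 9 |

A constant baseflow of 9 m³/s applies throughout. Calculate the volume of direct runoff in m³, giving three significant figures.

V ≈ 8.14 × 10^5 m³

Direct-runoff ordinates (Q − Q_b): 0.0, 2.0, 7.0, 16.0, 24.0, 21.0, 18.0, 25.0, 0.0 m³/s.
ΣQ_DR = 113.0 m³/s.
With Δt = 2 h = 7200 s, V = ΣQ_DR · Δt = 113.0 × 7200 = 8.14 × 10^5 m³.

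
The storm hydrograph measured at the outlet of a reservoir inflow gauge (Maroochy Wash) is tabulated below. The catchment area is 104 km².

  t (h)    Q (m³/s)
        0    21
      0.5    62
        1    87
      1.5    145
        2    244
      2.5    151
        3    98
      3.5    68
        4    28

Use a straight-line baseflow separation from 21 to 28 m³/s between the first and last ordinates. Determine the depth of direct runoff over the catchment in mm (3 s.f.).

d ≈ 11.8 mm

Direct runoff: 0.00, 40.12, 64.25, 121.38, 219.50, 125.62, 71.75, 40.88, 0.00 m³/s; ΣQ_DR = 683.5 m³/s.
V = ΣQ_DR · Δt = 683.5 × 1800 s = 1.230 × 10^6 m³.
Over A = 104 km², depth = V / A = 11.8 mm.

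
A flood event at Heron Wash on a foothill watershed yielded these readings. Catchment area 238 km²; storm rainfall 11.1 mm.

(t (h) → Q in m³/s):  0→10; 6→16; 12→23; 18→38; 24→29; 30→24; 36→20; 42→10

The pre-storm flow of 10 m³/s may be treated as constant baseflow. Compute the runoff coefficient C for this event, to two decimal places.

C ≈ 0.74

ΣQ_DR = 90.00 m³/s; V = ΣQ_DR·Δt = 1.944 × 10^6 m³.
Runoff depth d = V / A = 8.168 mm.
C = d / P = 8.168 / 11.1 = 0.74.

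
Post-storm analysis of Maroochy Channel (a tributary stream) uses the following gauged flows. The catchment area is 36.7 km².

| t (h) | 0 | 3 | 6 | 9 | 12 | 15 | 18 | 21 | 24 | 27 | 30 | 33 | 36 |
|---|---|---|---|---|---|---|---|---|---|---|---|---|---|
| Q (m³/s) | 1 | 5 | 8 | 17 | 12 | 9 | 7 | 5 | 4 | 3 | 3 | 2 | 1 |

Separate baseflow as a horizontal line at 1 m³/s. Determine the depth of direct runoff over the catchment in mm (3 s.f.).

Direct runoff: 0.0, 4.0, 7.0, 16.0, 11.0, 8.0, 6.0, 4.0, 3.0, 2.0, 2.0, 1.0, 0.0 m³/s; ΣQ_DR = 64.00 m³/s.
V = ΣQ_DR · Δt = 64.00 × 10800 s = 6.912 × 10^5 m³.
Over A = 36.7 km², depth = V / A = 18.8 mm.

d ≈ 18.8 mm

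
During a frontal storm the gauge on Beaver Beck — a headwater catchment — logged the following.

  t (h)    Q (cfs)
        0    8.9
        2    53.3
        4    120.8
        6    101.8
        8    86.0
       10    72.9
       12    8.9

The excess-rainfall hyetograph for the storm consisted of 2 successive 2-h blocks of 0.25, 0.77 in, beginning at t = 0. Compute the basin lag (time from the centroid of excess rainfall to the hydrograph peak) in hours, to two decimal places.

Centroid of excess rainfall: t_c = Σ P_i·t̄_i / ΣP_i = 2.5098 h (block centres at 1, 3 h).
Hydrograph peak occurs at t = 4 h, so basin lag t_L = 4 − 2.5098 = 1.49 h.

t_L ≈ 1.49 h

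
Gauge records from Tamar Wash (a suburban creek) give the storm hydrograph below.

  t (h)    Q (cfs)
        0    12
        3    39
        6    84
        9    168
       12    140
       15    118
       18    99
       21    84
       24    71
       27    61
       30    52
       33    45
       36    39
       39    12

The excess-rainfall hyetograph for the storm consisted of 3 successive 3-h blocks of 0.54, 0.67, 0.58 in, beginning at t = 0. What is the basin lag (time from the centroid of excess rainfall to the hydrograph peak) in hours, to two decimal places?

Centroid of excess rainfall: t_c = Σ P_i·t̄_i / ΣP_i = 4.5670 h (block centres at 1.5, 4.5, 7.5 h).
Hydrograph peak occurs at t = 9 h, so basin lag t_L = 9 − 4.5670 = 4.43 h.

t_L ≈ 4.43 h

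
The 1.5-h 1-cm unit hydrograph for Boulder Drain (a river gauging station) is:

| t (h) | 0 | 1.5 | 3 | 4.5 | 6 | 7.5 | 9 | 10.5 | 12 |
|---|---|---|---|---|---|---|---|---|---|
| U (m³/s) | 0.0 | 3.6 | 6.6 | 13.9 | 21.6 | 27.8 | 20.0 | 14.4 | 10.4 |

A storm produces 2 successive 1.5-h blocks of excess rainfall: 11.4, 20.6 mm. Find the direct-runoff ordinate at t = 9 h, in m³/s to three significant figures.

Q ≈ 80.1 m³/s

By discrete convolution, Q_j = Σ (P_i / 10 mm) · U_{j−i}.
At t = 9 h (j=6): Q = (11.4/10)·20.0 + (20.6/10)·27.8 = 80.1 m³/s.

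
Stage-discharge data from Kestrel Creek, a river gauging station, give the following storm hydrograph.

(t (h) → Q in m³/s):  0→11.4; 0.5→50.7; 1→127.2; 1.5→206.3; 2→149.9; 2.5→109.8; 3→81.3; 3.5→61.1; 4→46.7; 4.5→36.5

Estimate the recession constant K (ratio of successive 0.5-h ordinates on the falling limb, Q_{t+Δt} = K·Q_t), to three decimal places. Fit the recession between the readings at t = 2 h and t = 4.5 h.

Using the recession-limb readings at t = 2 h and t = 4.5 h: Q falls from 149.9 to 36.5 m³/s over 5 intervals.
K = (Q₂/Q₁)^(1/5) = (36.5/149.9)^(1/5) = 0.754.

K ≈ 0.754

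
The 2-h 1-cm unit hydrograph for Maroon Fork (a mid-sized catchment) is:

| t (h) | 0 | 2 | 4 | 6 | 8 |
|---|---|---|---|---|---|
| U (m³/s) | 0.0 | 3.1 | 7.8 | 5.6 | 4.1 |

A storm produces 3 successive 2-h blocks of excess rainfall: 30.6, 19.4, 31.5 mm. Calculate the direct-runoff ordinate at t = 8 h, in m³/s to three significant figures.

Q ≈ 48.0 m³/s

By discrete convolution, Q_j = Σ (P_i / 10 mm) · U_{j−i}.
At t = 8 h (j=4): Q = (30.6/10)·4.1 + (19.4/10)·5.6 + (31.5/10)·7.8 = 48.0 m³/s.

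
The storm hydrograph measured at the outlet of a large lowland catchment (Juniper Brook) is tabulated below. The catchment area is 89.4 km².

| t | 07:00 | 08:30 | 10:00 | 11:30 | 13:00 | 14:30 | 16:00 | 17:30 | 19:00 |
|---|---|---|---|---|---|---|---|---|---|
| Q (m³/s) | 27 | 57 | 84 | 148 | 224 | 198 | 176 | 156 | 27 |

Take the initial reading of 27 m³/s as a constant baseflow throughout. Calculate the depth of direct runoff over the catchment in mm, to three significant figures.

Direct runoff: 0.0, 30.0, 57.0, 121.0, 197.0, 171.0, 149.0, 129.0, 0.0 m³/s; ΣQ_DR = 854.0 m³/s.
V = ΣQ_DR · Δt = 854.0 × 5400 s = 4.612 × 10^6 m³.
Over A = 89.4 km², depth = V / A = 51.6 mm.

d ≈ 51.6 mm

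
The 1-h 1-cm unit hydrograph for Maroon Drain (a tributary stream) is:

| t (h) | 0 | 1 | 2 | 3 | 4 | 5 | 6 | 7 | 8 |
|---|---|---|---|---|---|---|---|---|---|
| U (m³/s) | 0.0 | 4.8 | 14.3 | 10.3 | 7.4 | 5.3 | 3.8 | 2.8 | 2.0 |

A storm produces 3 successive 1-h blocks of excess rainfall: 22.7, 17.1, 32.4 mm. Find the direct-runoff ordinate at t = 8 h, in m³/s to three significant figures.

By discrete convolution, Q_j = Σ (P_i / 10 mm) · U_{j−i}.
At t = 8 h (j=8): Q = (22.7/10)·2.0 + (17.1/10)·2.8 + (32.4/10)·3.8 = 21.6 m³/s.

Q ≈ 21.6 m³/s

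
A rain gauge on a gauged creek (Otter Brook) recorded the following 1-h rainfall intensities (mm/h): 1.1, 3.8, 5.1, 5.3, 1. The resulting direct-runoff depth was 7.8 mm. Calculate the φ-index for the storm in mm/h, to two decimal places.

Only the 3 blocks with intensity above φ contribute runoff: 3.8, 5.1, 5.3 mm/h.
Σ(I−φ)·Δt = d  ⇒  (3.8+5.1+5.3 − 3φ)·1 = 7.8
φ = (14.20 − 7.8/1) / 3 = 2.13 mm/h.

φ ≈ 2.13 mm/h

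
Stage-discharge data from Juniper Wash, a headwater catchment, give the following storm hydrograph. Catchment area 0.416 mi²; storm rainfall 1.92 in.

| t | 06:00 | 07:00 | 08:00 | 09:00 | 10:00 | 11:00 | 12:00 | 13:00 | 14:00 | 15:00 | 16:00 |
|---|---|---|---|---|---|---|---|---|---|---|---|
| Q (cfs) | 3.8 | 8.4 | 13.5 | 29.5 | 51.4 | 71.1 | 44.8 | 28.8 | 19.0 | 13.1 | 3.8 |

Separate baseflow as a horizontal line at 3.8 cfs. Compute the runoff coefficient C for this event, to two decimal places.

C ≈ 0.48

ΣQ_DR = 245.4 cfs; V = ΣQ_DR·Δt = 8.834 × 10^5 ft³.
Runoff depth d = V / A = 0.9141 in.
C = d / P = 0.9141 / 1.92 = 0.48.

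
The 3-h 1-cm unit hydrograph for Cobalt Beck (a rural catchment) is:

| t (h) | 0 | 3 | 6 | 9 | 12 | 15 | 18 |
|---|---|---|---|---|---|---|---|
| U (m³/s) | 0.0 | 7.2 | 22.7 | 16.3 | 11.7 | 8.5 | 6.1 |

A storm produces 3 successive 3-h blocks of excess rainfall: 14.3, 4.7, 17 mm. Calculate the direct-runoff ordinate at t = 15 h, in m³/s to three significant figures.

Q ≈ 45.4 m³/s

By discrete convolution, Q_j = Σ (P_i / 10 mm) · U_{j−i}.
At t = 15 h (j=5): Q = (14.3/10)·8.5 + (4.7/10)·11.7 + (17/10)·16.3 = 45.4 m³/s.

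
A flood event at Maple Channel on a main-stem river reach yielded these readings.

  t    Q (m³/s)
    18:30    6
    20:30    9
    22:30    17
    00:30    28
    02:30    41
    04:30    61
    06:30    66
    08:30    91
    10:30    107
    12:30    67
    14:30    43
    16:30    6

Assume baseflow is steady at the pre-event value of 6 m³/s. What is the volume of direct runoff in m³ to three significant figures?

V ≈ 3.38 × 10^6 m³

Direct-runoff ordinates (Q − Q_b): 0.0, 3.0, 11.0, 22.0, 35.0, 55.0, 60.0, 85.0, 101.0, 61.0, 37.0, 0.0 m³/s.
ΣQ_DR = 470.0 m³/s.
With Δt = 2 h = 7200 s, V = ΣQ_DR · Δt = 470.0 × 7200 = 3.38 × 10^6 m³.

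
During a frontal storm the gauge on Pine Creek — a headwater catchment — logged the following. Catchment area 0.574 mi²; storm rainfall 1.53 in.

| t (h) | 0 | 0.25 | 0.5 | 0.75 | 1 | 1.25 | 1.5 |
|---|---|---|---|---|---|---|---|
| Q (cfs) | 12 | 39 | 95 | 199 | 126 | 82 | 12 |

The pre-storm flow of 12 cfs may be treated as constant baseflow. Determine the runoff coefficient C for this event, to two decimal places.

ΣQ_DR = 481.0 cfs; V = ΣQ_DR·Δt = 4.329 × 10^5 ft³.
Runoff depth d = V / A = 0.3246 in.
C = d / P = 0.3246 / 1.53 = 0.21.

C ≈ 0.21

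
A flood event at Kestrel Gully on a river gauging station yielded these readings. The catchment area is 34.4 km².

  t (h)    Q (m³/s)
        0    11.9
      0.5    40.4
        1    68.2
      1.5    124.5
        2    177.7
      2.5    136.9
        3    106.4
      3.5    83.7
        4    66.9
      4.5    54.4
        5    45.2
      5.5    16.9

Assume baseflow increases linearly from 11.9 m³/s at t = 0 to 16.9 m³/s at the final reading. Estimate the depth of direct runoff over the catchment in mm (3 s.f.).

d ≈ 39.8 mm

Direct runoff: 0.00, 28.05, 55.39, 111.24, 163.98, 122.73, 91.77, 68.62, 51.36, 38.41, 28.75, 0.00 m³/s; ΣQ_DR = 760.3 m³/s.
V = ΣQ_DR · Δt = 760.3 × 1800 s = 1.369 × 10^6 m³.
Over A = 34.4 km², depth = V / A = 39.8 mm.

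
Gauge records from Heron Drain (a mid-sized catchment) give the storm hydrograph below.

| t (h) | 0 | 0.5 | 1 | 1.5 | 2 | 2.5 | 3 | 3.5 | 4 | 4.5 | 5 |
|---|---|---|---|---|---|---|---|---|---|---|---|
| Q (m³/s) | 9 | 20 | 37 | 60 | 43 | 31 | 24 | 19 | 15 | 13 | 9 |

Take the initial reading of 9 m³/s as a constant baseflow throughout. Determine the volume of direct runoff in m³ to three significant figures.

Direct-runoff ordinates (Q − Q_b): 0.0, 11.0, 28.0, 51.0, 34.0, 22.0, 15.0, 10.0, 6.0, 4.0, 0.0 m³/s.
ΣQ_DR = 181.0 m³/s.
With Δt = 0.5 h = 1800 s, V = ΣQ_DR · Δt = 181.0 × 1800 = 3.26 × 10^5 m³.

V ≈ 3.26 × 10^5 m³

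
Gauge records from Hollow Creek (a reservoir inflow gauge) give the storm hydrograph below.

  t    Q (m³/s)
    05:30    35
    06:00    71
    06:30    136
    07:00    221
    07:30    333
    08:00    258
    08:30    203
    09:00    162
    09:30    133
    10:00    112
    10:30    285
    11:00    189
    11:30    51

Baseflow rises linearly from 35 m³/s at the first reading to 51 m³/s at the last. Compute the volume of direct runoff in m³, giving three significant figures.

V ≈ 2.93 × 10^6 m³

Direct-runoff ordinates (Q − Q_b): 0.00, 34.67, 98.33, 182.00, 292.67, 216.33, 160.00, 117.67, 87.33, 65.00, 236.67, 139.33, 0.00 m³/s.
ΣQ_DR = 1630 m³/s.
With Δt = 0.5 h = 1800 s, V = ΣQ_DR · Δt = 1630 × 1800 = 2.93 × 10^6 m³.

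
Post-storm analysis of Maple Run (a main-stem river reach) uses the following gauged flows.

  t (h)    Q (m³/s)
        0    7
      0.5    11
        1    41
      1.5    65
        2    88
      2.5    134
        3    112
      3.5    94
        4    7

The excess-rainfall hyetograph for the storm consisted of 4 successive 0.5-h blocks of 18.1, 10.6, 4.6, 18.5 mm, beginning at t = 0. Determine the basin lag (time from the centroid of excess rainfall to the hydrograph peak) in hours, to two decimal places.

t_L ≈ 1.52 h

Centroid of excess rainfall: t_c = Σ P_i·t̄_i / ΣP_i = 0.9768 h (block centres at 0.25, 0.75, 1.25, 1.75 h).
Hydrograph peak occurs at t = 2.5 h, so basin lag t_L = 2.5 − 0.9768 = 1.52 h.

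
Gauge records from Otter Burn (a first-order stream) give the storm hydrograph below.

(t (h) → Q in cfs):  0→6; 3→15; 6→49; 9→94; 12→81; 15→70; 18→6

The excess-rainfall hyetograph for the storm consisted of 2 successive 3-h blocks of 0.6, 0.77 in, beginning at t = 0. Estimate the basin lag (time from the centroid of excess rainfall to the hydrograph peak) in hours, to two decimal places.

t_L ≈ 5.81 h

Centroid of excess rainfall: t_c = Σ P_i·t̄_i / ΣP_i = 3.1861 h (block centres at 1.5, 4.5 h).
Hydrograph peak occurs at t = 9 h, so basin lag t_L = 9 − 3.1861 = 5.81 h.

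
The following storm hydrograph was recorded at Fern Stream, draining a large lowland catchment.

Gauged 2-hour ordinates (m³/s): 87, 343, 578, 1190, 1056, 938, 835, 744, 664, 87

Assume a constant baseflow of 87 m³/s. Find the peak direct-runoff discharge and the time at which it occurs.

Q_p = 1103.0 m³/s at t = 6 h

Subtracting baseflow gives direct-runoff ordinates: 0.0, 256.0, 491.0, 1103.0, 969.0, 851.0, 748.0, 657.0, 577.0, 0.0 m³/s.
The maximum is 1103.0 m³/s, occurring at the reading for t = 6 h.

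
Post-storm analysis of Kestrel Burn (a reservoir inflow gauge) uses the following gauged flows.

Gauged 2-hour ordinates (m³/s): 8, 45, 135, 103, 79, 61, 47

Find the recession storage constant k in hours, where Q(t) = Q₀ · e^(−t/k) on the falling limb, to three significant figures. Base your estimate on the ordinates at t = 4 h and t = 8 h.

k ≈ 7.47 h

On the falling limb, Q drops from 135 to 79 m³/s between t = 4 h and t = 8 h (Δt = 4 h).
k = −Δt / ln(Q₂/Q₁) = −4 / ln(79/135) = 7.47 h.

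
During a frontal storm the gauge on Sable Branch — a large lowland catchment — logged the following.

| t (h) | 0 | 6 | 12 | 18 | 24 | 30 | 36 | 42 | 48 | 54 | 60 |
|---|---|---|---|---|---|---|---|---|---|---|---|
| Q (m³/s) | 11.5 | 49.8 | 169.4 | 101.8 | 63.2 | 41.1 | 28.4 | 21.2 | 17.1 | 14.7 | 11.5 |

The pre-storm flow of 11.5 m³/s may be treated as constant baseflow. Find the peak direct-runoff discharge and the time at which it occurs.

Subtracting baseflow gives direct-runoff ordinates: 0.0, 38.3, 157.9, 90.3, 51.7, 29.6, 16.9, 9.7, 5.6, 3.2, 0.0 m³/s.
The maximum is 157.9 m³/s, occurring at the reading for t = 12 h.

Q_p = 157.9 m³/s at t = 12 h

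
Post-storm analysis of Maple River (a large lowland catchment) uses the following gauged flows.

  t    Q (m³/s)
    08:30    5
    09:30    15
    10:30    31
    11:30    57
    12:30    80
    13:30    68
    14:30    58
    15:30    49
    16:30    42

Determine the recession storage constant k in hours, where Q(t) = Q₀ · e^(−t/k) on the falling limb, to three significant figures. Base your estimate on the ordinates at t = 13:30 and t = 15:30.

On the falling limb, Q drops from 68 to 49 m³/s between t = 13:30 and t = 15:30 (Δt = 2 h).
k = −Δt / ln(Q₂/Q₁) = −2 / ln(49/68) = 6.10 h.

k ≈ 6.10 h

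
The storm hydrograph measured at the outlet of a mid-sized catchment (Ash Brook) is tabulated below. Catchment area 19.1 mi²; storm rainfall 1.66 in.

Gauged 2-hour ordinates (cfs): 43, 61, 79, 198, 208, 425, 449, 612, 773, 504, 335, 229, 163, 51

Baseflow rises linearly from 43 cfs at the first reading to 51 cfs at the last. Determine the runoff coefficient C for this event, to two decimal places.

ΣQ_DR = 3472 cfs; V = ΣQ_DR·Δt = 2.500 × 10^7 ft³.
Runoff depth d = V / A = 0.5634 in.
C = d / P = 0.5634 / 1.66 = 0.34.

C ≈ 0.34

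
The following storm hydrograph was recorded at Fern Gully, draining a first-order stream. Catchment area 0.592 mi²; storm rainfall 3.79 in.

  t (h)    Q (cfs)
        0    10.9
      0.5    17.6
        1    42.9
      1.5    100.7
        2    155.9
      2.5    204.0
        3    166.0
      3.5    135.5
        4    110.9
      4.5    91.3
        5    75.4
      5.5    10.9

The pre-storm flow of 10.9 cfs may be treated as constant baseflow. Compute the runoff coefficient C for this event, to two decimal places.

C ≈ 0.34

ΣQ_DR = 991.2 cfs; V = ΣQ_DR·Δt = 1.784 × 10^6 ft³.
Runoff depth d = V / A = 1.297 in.
C = d / P = 1.297 / 3.79 = 0.34.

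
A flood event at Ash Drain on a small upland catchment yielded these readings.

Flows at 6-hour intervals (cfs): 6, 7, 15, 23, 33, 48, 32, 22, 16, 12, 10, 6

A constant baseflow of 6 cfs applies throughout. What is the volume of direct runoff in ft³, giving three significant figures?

Direct-runoff ordinates (Q − Q_b): 0.0, 1.0, 9.0, 17.0, 27.0, 42.0, 26.0, 16.0, 10.0, 6.0, 4.0, 0.0 cfs.
ΣQ_DR = 158.0 cfs.
With Δt = 6 h = 21600 s, V = ΣQ_DR · Δt = 158.0 × 21600 = 3.41 × 10^6 ft³.

V ≈ 3.41 × 10^6 ft³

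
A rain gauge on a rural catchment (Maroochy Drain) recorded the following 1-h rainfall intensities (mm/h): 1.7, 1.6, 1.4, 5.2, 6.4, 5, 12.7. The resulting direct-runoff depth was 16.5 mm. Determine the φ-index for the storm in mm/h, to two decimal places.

φ ≈ 3.20 mm/h

Only the 4 blocks with intensity above φ contribute runoff: 5.2, 6.4, 5, 12.7 mm/h.
Σ(I−φ)·Δt = d  ⇒  (5.2+6.4+5+12.7 − 4φ)·1 = 16.5
φ = (29.30 − 16.5/1) / 4 = 3.20 mm/h.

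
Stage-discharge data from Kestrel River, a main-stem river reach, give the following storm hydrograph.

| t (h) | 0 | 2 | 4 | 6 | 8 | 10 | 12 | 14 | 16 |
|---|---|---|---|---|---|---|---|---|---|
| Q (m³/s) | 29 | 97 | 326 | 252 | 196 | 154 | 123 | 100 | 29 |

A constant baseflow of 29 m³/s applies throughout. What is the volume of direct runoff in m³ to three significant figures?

Direct-runoff ordinates (Q − Q_b): 0.0, 68.0, 297.0, 223.0, 167.0, 125.0, 94.0, 71.0, 0.0 m³/s.
ΣQ_DR = 1045 m³/s.
With Δt = 2 h = 7200 s, V = ΣQ_DR · Δt = 1045 × 7200 = 7.52 × 10^6 m³.

V ≈ 7.52 × 10^6 m³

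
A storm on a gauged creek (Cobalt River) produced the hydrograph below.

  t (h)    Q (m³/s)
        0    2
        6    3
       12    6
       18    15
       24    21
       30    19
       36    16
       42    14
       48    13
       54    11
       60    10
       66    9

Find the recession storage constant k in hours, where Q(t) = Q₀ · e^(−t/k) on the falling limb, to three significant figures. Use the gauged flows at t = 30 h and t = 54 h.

k ≈ 43.9 h

On the falling limb, Q drops from 19 to 11 m³/s between t = 30 h and t = 54 h (Δt = 24 h).
k = −Δt / ln(Q₂/Q₁) = −24 / ln(11/19) = 43.9 h.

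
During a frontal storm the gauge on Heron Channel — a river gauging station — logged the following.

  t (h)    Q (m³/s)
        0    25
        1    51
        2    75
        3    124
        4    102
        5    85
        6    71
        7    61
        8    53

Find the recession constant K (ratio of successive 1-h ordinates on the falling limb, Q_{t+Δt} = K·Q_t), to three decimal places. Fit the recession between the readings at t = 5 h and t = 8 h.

K ≈ 0.854

Using the recession-limb readings at t = 5 h and t = 8 h: Q falls from 85 to 53 m³/s over 3 intervals.
K = (Q₂/Q₁)^(1/3) = (53/85)^(1/3) = 0.854.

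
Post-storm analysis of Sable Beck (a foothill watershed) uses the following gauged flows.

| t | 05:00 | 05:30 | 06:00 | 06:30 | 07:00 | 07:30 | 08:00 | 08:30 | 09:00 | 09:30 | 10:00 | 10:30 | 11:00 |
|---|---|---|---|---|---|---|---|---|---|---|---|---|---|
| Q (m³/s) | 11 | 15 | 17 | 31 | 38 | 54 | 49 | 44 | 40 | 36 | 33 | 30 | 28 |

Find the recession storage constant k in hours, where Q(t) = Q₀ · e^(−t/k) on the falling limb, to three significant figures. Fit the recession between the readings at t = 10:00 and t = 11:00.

On the falling limb, Q drops from 33 to 28 m³/s between t = 10:00 and t = 11:00 (Δt = 1 h).
k = −Δt / ln(Q₂/Q₁) = −1 / ln(28/33) = 6.09 h.

k ≈ 6.09 h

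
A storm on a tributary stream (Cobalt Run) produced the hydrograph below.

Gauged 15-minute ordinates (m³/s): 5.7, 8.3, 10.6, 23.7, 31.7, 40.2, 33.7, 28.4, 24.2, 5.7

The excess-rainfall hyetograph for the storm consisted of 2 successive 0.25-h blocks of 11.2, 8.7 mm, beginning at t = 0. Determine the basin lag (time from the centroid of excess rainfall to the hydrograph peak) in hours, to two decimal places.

t_L ≈ 1.02 h

Centroid of excess rainfall: t_c = Σ P_i·t̄_i / ΣP_i = 0.2343 h (block centres at 0.125, 0.375 h).
Hydrograph peak occurs at t = 1.25 h, so basin lag t_L = 1.25 − 0.2343 = 1.02 h.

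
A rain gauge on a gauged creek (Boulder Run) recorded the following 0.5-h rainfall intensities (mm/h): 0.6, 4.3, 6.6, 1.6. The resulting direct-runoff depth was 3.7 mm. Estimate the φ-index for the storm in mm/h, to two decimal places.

Only the 2 blocks with intensity above φ contribute runoff: 4.3, 6.6 mm/h.
Σ(I−φ)·Δt = d  ⇒  (4.3+6.6 − 2φ)·0.5 = 3.7
φ = (10.90 − 3.7/0.5) / 2 = 1.75 mm/h.

φ ≈ 1.75 mm/h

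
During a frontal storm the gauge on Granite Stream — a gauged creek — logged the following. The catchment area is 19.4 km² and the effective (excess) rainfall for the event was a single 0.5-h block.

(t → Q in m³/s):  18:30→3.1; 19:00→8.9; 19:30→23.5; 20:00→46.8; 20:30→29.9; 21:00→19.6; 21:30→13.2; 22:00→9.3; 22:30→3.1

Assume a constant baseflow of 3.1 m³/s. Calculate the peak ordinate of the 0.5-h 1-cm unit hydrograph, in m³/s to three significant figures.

Direct runoff: 0.0, 5.8, 20.4, 43.7, 26.8, 16.5, 10.1, 6.2, 0.0 m³/s; ΣQ_DR = 129.5 m³/s, peak = 43.7 m³/s.
Runoff depth d = ΣQ_DR·Δt / A = 129.5 × 1800 / (19.4 km²) = 12.02 mm.
The 1-cm UH is the DRH scaled by (10 mm)/d, so U_p = 43.7 × 10/12.02 = 36.4 m³/s.

U_p ≈ 36.4 m³/s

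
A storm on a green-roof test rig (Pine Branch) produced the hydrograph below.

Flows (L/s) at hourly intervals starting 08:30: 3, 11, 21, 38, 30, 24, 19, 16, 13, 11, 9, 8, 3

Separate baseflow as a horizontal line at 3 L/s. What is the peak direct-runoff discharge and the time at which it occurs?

Subtracting baseflow gives direct-runoff ordinates: 0.0, 8.0, 18.0, 35.0, 27.0, 21.0, 16.0, 13.0, 10.0, 8.0, 6.0, 5.0, 0.0 L/s.
The maximum is 35.0 L/s, occurring at the reading for t = 11:30.

Q_p = 35.0 L/s at t = 11:30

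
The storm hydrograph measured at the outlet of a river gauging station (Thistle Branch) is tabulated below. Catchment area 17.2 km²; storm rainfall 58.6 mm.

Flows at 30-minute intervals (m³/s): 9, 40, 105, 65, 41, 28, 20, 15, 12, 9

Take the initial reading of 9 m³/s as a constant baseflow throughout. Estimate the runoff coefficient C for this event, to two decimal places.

ΣQ_DR = 254.0 m³/s; V = ΣQ_DR·Δt = 4.572 × 10^5 m³.
Runoff depth d = V / A = 26.58 mm.
C = d / P = 26.58 / 58.6 = 0.45.

C ≈ 0.45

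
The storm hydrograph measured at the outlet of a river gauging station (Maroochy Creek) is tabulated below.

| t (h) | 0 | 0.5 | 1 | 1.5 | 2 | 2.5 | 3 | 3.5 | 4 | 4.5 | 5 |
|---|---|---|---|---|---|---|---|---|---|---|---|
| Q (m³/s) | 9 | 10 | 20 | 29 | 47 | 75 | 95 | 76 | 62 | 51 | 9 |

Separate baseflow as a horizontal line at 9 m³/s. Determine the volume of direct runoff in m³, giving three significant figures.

Direct-runoff ordinates (Q − Q_b): 0.0, 1.0, 11.0, 20.0, 38.0, 66.0, 86.0, 67.0, 53.0, 42.0, 0.0 m³/s.
ΣQ_DR = 384.0 m³/s.
With Δt = 0.5 h = 1800 s, V = ΣQ_DR · Δt = 384.0 × 1800 = 6.91 × 10^5 m³.

V ≈ 6.91 × 10^5 m³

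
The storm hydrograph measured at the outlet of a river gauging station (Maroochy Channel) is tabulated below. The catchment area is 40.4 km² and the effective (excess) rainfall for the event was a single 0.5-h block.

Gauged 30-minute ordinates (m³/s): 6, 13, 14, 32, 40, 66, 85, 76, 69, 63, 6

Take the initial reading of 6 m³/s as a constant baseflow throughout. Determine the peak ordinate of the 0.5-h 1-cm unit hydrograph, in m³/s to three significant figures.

U_p ≈ 43.9 m³/s

Direct runoff: 0.0, 7.0, 8.0, 26.0, 34.0, 60.0, 79.0, 70.0, 63.0, 57.0, 0.0 m³/s; ΣQ_DR = 404.0 m³/s, peak = 79.0 m³/s.
Runoff depth d = ΣQ_DR·Δt / A = 404.0 × 1800 / (40.4 km²) = 18.00 mm.
The 1-cm UH is the DRH scaled by (10 mm)/d, so U_p = 79.0 × 10/18.00 = 43.9 m³/s.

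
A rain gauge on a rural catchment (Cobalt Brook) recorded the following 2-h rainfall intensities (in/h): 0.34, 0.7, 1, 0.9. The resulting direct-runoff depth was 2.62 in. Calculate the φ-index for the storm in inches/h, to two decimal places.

Only the 3 blocks with intensity above φ contribute runoff: 0.7, 1, 0.9 in/h.
Σ(I−φ)·Δt = d  ⇒  (0.7+1+0.9 − 3φ)·2 = 2.62
φ = (2.600 − 2.62/2) / 3 = 0.43 in/h.

φ ≈ 0.43 in/h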